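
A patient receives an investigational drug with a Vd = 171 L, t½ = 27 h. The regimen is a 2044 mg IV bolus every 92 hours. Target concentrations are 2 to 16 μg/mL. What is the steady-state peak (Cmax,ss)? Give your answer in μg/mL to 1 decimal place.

τ/t½ = 92/27 ≈ 3.4074, so fraction remaining f = (1/2)^(92/27) ≈ 0.0942.
At steady state, accumulation factor R = 1/(1 − e^(−kτ)) ≈ 1.1040.
Single-dose peak C₀ = D/Vd = 2044/171 ≈ 11.953 μg/mL.
Cmax,ss = C₀/(1 − f) ≈ 11.953/0.9058 ≈ 13.196 μg/mL.
Peak 13.2 μg/mL vs MTC 16 μg/mL: below toxic threshold.

13.2 μg/mL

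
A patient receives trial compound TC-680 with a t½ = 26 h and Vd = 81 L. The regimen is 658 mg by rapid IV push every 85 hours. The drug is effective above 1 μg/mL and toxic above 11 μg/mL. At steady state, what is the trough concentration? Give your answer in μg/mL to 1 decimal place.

Over one 85-h interval, 85/26 ≈ 3.2692 half-lives elapse, leaving f ≈ 0.1037 of each dose.
At steady state, accumulation factor R = 1/(1 − e^(−kτ)) ≈ 1.1157.
Single-dose peak C₀ = D/Vd = 658/81 ≈ 8.123 μg/mL.
Cmax,ss = C₀/(1 − f) ≈ 8.123/0.8963 ≈ 9.063 μg/mL.
One interval later, Cmin,ss = Cmax,ss·e^(−kτ) ≈ 9.063 × 0.1037 ≈ 0.940 μg/mL.
Trough 0.9 μg/mL vs MEC 1 μg/mL: subtherapeutic.

0.9 μg/mL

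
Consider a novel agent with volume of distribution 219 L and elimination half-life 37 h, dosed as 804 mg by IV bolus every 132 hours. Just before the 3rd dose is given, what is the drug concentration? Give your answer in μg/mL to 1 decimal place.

0.3 μg/mL

f = (1/2)^(τ/t½) = (1/2)^(132/37) ≈ 0.0843.
C₀ = D/Vd = 804/219 ≈ 3.671 μg/mL.
Before the 3rd dose, 2 doses have been given. Superposition: Cmin = C₀·(f + f²).
≈ 3.671 × (0.0843 + 0.0071) ≈ 3.671 × 0.0914 ≈ 0.336 μg/mL.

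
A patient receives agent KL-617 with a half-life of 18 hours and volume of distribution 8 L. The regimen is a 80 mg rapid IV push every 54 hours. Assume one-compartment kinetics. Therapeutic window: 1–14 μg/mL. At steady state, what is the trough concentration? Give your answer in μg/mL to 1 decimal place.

1.4 μg/mL

τ = 54 h = 3 half-lives, so f = (1/2)^3 = 0.125.
At steady state, R = 1/(1 − 0.125) = 8/7.
Single-dose peak C₀ = D/Vd = 80/8 = 10 μg/mL.
Steady-state peak Cmax,ss = C₀·R = 10 × 8/7 ≈ 11.429 μg/mL.
Steady-state trough Cmin,ss = Cmax,ss·f ≈ 11.429 × 0.125 ≈ 1.429 μg/mL.
Trough 1.4 μg/mL vs MEC 1 μg/mL: adequate.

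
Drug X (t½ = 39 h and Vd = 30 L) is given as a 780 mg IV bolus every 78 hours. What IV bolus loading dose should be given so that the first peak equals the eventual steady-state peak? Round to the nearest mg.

f = (1/2)^(78/39) ≈ 0.250000; accumulation ratio R = 1/(1−f) ≈ 1.33333.
Loading dose to hit Cmax,ss on first dose: D_load = D_maint·R ≈ 780 × 1.33333 ≈ 1040.00 mg.

1040 mg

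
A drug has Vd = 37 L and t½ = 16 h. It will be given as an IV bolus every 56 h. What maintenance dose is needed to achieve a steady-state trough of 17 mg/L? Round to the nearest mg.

τ/t½ = 56/16 ≈ 3.5, so f = (1/2)^(56/16) ≈ 0.088388.
Cmin,ss = (D/Vd)·f/(1−f), so D = Cmin,ss·Vd·(1−f)/f.
D = 17 × 37 × (1−f)/f ≈ 17 × 37 × 10.31375 ≈ 6487.35 mg.

6487 mg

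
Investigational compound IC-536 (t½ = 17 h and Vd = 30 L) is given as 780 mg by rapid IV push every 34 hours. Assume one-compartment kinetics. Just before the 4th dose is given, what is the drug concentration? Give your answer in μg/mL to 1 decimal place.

f = (1/2)^(τ/t½) = (1/2)^(34/17) ≈ 0.2500.
C₀ = D/Vd = 780/30 ≈ 26.000 μg/mL.
Before the 4th dose, 3 doses have been given. Superposition: Cmin = C₀·(f + f² + … + f^3).
≈ 26.000 × (0.2500 + 0.0625 + 0.0156) ≈ 26.000 × 0.3281 ≈ 8.531 μg/mL.

8.5 μg/mL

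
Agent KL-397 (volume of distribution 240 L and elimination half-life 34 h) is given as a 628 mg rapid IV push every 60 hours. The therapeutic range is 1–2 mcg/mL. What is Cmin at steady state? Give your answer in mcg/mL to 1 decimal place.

1.1 mcg/mL

τ/t½ = 60/34 ≈ 1.7647, so fraction remaining f = (1/2)^(60/34) ≈ 0.2943.
Single-dose peak C₀ = D/Vd = 628/240 ≈ 2.617 mcg/mL.
Steady-state trough Cmin,ss = C₀·f/(1−f) ≈ 2.617 × 0.2943/0.7057 ≈ 1.091 mcg/mL.
Trough 1.1 mcg/mL vs MEC 1 mcg/mL: adequate.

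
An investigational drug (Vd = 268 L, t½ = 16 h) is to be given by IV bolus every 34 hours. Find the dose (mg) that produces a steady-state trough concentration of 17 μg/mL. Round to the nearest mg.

15317 mg

τ/t½ = 34/16 ≈ 2.125, so f = (1/2)^(34/16) ≈ 0.229251.
Cmin,ss = (D/Vd)·f/(1−f), so D = Cmin,ss·Vd·(1−f)/f.
D = 17 × 268 × (1−f)/f ≈ 17 × 268 × 3.36203 ≈ 15317.41 mg.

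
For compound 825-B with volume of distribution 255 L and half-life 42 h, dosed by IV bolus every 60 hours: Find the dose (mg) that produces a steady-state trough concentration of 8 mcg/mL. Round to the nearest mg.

τ/t½ = 60/42 ≈ 1.4286, so f = (1/2)^(60/42) ≈ 0.371499.
Cmin,ss = (D/Vd)·f/(1−f), so D = Cmin,ss·Vd·(1−f)/f.
D = 8 × 255 × (1−f)/f ≈ 8 × 255 × 1.69180 ≈ 3451.27 mg.

3451 mg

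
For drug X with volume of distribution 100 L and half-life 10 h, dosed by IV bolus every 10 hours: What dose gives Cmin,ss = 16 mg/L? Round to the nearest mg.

τ/t½ = 10/10 ≈ 1, so f = (1/2)^(10/10) ≈ 0.500000.
Cmin,ss = (D/Vd)·f/(1−f), so D = Cmin,ss·Vd·(1−f)/f.
D = 16 × 100 × (1−f)/f ≈ 16 × 100 × 1.00000 ≈ 1600.00 mg.

1600 mg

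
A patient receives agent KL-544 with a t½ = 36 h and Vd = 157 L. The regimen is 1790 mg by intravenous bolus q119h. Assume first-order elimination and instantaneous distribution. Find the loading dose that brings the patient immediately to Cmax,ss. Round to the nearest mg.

1991 mg

f = (1/2)^(119/36) ≈ 0.101141; accumulation ratio R = 1/(1−f) ≈ 1.11252.
Loading dose to hit Cmax,ss on first dose: D_load = D_maint·R ≈ 1790 × 1.11252 ≈ 1991.41 mg.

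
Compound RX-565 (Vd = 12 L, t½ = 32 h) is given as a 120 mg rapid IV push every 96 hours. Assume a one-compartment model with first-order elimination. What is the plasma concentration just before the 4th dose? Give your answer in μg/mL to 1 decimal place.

f = (1/2)^(τ/t½) = (1/2)^(96/32) ≈ 0.1250.
C₀ = D/Vd = 120/12 ≈ 10.000 μg/mL.
Before the 4th dose, 3 doses have been given. Superposition: Cmin = C₀·(f + f² + … + f^3).
≈ 10.000 × (0.1250 + 0.0156 + 0.0020) ≈ 10.000 × 0.1426 ≈ 1.426 μg/mL.

1.4 μg/mL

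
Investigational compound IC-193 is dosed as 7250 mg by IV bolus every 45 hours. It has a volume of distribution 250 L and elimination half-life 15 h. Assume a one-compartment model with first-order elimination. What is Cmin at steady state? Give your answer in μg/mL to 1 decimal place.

4.1 μg/mL

τ = 45 h = 3 half-lives, so f = (1/2)^3 = 0.125.
At steady state, R = 1/(1 − 0.125) = 8/7.
Single-dose peak C₀ = D/Vd = 7250/250 = 29 μg/mL.
Steady-state peak Cmax,ss = C₀·R = 29 × 8/7 ≈ 33.143 μg/mL.
Steady-state trough Cmin,ss = Cmax,ss·f ≈ 33.143 × 0.125 ≈ 4.143 μg/mL.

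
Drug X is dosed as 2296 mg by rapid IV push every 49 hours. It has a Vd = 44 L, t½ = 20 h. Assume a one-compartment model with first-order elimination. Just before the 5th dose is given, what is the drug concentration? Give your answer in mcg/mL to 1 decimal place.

11.7 mcg/mL

f = (1/2)^(τ/t½) = (1/2)^(49/20) ≈ 0.1830.
C₀ = D/Vd = 2296/44 ≈ 52.182 mcg/mL.
Before the 5th dose, 4 doses have been given. Superposition: Cmin = C₀·(f + f² + … + f^4).
≈ 52.182 × (0.1830 + 0.0335 + 0.0061 + 0.0011) ≈ 52.182 × 0.2237 ≈ 11.673 mcg/mL.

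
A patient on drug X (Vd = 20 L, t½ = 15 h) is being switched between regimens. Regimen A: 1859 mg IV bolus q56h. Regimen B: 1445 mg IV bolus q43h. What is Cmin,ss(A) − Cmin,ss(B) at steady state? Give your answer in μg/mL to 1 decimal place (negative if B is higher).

-3.9 μg/mL

Regimen A: f = (1/2)^(56/15) ≈ 0.0752; Cmin,ss = (1859/20)·f/(1−f) ≈ 7.558 μg/mL.
Regimen B: f = (1/2)^(43/15) ≈ 0.1371; Cmin,ss = (1445/20)·f/(1−f) ≈ 11.479 μg/mL.
Difference ≈ 7.558 − 11.479 ≈ -3.921 μg/mL.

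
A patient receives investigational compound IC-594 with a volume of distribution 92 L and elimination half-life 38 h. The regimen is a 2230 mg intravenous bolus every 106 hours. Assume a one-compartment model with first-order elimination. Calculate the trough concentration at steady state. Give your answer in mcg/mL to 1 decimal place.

Over one 106-h interval, 106/38 ≈ 2.7895 half-lives elapse, leaving f ≈ 0.1446 of each dose.
At steady state, accumulation factor R = 1/(1 − e^(−kτ)) ≈ 1.1690.
Single-dose peak C₀ = D/Vd = 2230/92 ≈ 24.239 mcg/mL.
Cmax,ss = C₀/(1 − f) ≈ 24.239/0.8554 ≈ 28.336 mcg/mL.
Steady-state trough Cmin,ss = Cmax,ss·f ≈ 28.336 × 0.1446 ≈ 4.097 mcg/mL.

4.1 mcg/mL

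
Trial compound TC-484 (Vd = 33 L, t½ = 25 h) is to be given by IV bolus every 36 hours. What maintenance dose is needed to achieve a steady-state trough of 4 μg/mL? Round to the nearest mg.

226 mg

τ/t½ = 36/25 ≈ 1.44, so f = (1/2)^(36/25) ≈ 0.368567.
Cmin,ss = (D/Vd)·f/(1−f), so D = Cmin,ss·Vd·(1−f)/f.
D = 4 × 33 × (1−f)/f ≈ 4 × 33 × 1.71321 ≈ 226.14 mg.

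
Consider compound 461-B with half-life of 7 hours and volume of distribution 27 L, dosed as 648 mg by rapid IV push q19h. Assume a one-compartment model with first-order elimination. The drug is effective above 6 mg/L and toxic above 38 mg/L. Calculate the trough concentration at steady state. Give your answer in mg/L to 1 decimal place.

4.3 mg/L

k = ln2/t½ = ln2/7 ≈ 0.099021 h⁻¹; fraction remaining f = e^(−kτ) = e^(−0.099021×19) ≈ 0.1524.
Single-dose peak C₀ = D/Vd = 648/27 ≈ 24.000 mg/L.
Steady-state trough Cmin,ss = C₀·f/(1−f) ≈ 24.000 × 0.1524/0.8476 ≈ 4.315 mg/L.
Trough 4.3 mg/L vs MEC 6 mg/L: subtherapeutic.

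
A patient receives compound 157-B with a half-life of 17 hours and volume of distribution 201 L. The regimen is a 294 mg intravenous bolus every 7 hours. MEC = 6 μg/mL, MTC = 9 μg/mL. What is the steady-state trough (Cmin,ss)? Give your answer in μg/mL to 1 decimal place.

4.4 μg/mL

k = ln2/t½ = ln2/17 ≈ 0.040773 h⁻¹; fraction remaining f = e^(−kτ) = e^(−0.040773×7) ≈ 0.7517.
At steady state, accumulation factor R = 1/(1 − e^(−kτ)) ≈ 4.0274.
Each bolus raises the concentration by D/Vd = 294/201 ≈ 1.463 μg/mL.
Steady-state peak Cmax,ss = C₀·R ≈ 1.463 × 4.0274 ≈ 5.892 μg/mL.
Steady-state trough Cmin,ss = Cmax,ss·f ≈ 5.892 × 0.7517 ≈ 4.429 μg/mL.
Trough 4.4 μg/mL vs MEC 6 μg/mL: subtherapeutic.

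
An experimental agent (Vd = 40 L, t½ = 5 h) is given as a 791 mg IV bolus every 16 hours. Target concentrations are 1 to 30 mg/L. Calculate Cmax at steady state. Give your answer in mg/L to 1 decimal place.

Over one 16-h interval, 16/5 ≈ 3.2 half-lives elapse, leaving f ≈ 0.1088 of each dose.
Accumulation ratio R = 1/(1 − f) ≈ 1/0.8912 ≈ 1.1221.
Single-dose peak C₀ = D/Vd = 791/40 ≈ 19.775 mg/L.
Steady-state peak Cmax,ss = C₀·R ≈ 19.775 × 1.1221 ≈ 22.190 mg/L.
Peak 22.2 mg/L vs MTC 30 mg/L: below toxic threshold.

22.2 mg/L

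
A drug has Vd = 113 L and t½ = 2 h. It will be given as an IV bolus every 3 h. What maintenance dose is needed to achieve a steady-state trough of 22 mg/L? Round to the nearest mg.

4545 mg

τ/t½ = 3/2 ≈ 1.5, so f = (1/2)^(3/2) ≈ 0.353553.
Cmin,ss = (D/Vd)·f/(1−f), so D = Cmin,ss·Vd·(1−f)/f.
D = 22 × 113 × (1−f)/f ≈ 22 × 113 × 1.82843 ≈ 4545.48 mg.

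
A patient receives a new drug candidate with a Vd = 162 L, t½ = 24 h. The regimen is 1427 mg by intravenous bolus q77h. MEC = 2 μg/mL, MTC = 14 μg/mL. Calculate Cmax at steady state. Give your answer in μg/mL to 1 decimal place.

τ/t½ = 77/24 ≈ 3.2083, so fraction remaining f = (1/2)^(77/24) ≈ 0.1082.
Accumulation ratio R = 1/(1 − f) ≈ 1/0.8918 ≈ 1.1213.
Single-dose peak C₀ = D/Vd = 1427/162 ≈ 8.809 μg/mL.
Cmax,ss = C₀/(1 − f) ≈ 8.809/0.8918 ≈ 9.878 μg/mL.
Peak 9.9 μg/mL vs MTC 14 μg/mL: below toxic threshold.

9.9 μg/mL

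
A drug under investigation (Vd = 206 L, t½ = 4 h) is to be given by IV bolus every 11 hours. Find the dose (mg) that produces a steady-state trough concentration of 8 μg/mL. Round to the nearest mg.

9438 mg

τ/t½ = 11/4 ≈ 2.75, so f = (1/2)^(11/4) ≈ 0.148651.
Cmin,ss = (D/Vd)·f/(1−f), so D = Cmin,ss·Vd·(1−f)/f.
D = 8 × 206 × (1−f)/f ≈ 8 × 206 × 5.72717 ≈ 9438.38 mg.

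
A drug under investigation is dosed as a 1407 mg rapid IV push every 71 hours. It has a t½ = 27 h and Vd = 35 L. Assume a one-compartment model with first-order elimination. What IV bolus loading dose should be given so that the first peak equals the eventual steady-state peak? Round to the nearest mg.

1678 mg

f = (1/2)^(71/27) ≈ 0.161586; accumulation ratio R = 1/(1−f) ≈ 1.19273.
Loading dose to hit Cmax,ss on first dose: D_load = D_maint·R ≈ 1407 × 1.19273 ≈ 1678.17 mg.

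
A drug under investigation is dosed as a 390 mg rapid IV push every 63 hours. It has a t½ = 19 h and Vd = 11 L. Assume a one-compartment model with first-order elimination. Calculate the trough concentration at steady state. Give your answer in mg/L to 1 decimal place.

τ/t½ = 63/19 ≈ 3.3158, so fraction remaining f = (1/2)^(63/19) ≈ 0.1004.
Single-dose peak C₀ = D/Vd = 390/11 ≈ 35.455 mg/L.
Steady-state trough Cmin,ss = C₀·f/(1−f) ≈ 35.455 × 0.1004/0.8996 ≈ 3.957 mg/L.

4.0 mg/L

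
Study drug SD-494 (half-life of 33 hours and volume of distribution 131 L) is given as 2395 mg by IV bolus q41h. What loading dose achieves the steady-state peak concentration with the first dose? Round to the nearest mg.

4148 mg

f = (1/2)^(41/33) ≈ 0.422662; accumulation ratio R = 1/(1−f) ≈ 1.73209.
Loading dose to hit Cmax,ss on first dose: D_load = D_maint·R ≈ 2395 × 1.73209 ≈ 4148.36 mg.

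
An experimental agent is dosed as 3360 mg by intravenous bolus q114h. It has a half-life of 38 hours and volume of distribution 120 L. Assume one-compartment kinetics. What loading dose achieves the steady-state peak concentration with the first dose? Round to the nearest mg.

3840 mg

f = (1/2)^(114/38) ≈ 0.125000; accumulation ratio R = 1/(1−f) ≈ 1.14286.
Loading dose to hit Cmax,ss on first dose: D_load = D_maint·R ≈ 3360 × 1.14286 ≈ 3840.01 mg.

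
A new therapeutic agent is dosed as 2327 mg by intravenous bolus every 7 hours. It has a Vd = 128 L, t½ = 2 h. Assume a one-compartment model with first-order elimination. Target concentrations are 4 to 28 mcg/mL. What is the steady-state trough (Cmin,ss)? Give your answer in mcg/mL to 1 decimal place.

1.8 mcg/mL

τ/t½ = 7/2 ≈ 3.5, so fraction remaining f = (1/2)^(7/2) ≈ 0.0884.
Accumulation ratio R = 1/(1 − f) ≈ 1/0.9116 ≈ 1.0970.
Each bolus raises the concentration by D/Vd = 2327/128 ≈ 18.180 mcg/mL.
Cmax,ss = C₀/(1 − f) ≈ 18.180/0.9116 ≈ 19.943 mcg/mL.
One interval later, Cmin,ss = Cmax,ss·e^(−kτ) ≈ 19.943 × 0.0884 ≈ 1.763 mcg/mL.
Trough 1.8 mcg/mL vs MEC 4 mcg/mL: subtherapeutic.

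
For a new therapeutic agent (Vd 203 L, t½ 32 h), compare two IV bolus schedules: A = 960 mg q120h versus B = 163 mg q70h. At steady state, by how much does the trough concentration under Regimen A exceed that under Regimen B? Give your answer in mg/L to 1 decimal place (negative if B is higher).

Regimen A: f = (1/2)^(120/32) ≈ 0.0743; Cmin,ss = (960/203)·f/(1−f) ≈ 0.380 mg/L.
Regimen B: f = (1/2)^(70/32) ≈ 0.2195; Cmin,ss = (163/203)·f/(1−f) ≈ 0.226 mg/L.
Difference ≈ 0.380 − 0.226 ≈ 0.154 mg/L.

0.2 mg/L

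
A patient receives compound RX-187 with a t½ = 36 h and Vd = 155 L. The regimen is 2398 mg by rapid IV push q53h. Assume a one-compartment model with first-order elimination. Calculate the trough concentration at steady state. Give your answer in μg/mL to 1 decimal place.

Over one 53-h interval, 53/36 ≈ 1.4722 half-lives elapse, leaving f ≈ 0.3604 of each dose.
Accumulation ratio R = 1/(1 − f) ≈ 1/0.6396 ≈ 1.5635.
Single-dose peak C₀ = D/Vd = 2398/155 ≈ 15.471 μg/mL.
Steady-state peak Cmax,ss = C₀·R ≈ 15.471 × 1.5635 ≈ 24.189 μg/mL.
One interval later, Cmin,ss = Cmax,ss·e^(−kτ) ≈ 24.189 × 0.3604 ≈ 8.718 μg/mL.

8.7 μg/mL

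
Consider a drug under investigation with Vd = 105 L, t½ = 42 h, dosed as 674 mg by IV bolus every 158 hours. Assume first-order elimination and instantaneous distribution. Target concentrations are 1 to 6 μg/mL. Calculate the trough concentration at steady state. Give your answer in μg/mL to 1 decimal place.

Over one 158-h interval, 158/42 ≈ 3.7619 half-lives elapse, leaving f ≈ 0.0737 of each dose.
Single-dose peak C₀ = D/Vd = 674/105 ≈ 6.419 μg/mL.
Steady-state trough Cmin,ss = C₀·f/(1−f) ≈ 6.419 × 0.0737/0.9263 ≈ 0.511 μg/mL.
Trough 0.5 μg/mL vs MEC 1 μg/mL: subtherapeutic.

0.5 μg/mL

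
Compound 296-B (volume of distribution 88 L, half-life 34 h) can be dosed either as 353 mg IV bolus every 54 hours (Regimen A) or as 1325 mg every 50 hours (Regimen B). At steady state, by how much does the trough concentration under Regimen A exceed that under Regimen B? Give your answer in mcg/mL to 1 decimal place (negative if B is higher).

Regimen A: f = (1/2)^(54/34) ≈ 0.3326; Cmin,ss = (353/88)·f/(1−f) ≈ 1.999 mcg/mL.
Regimen B: f = (1/2)^(50/34) ≈ 0.3608; Cmin,ss = (1325/88)·f/(1−f) ≈ 8.499 mcg/mL.
Difference ≈ 1.999 − 8.499 ≈ -6.500 mcg/mL.

-6.5 mcg/mL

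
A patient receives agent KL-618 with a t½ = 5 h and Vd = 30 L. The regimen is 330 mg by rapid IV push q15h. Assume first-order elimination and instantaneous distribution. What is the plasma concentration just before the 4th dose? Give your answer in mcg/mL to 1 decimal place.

f = (1/2)^(τ/t½) = (1/2)^(15/5) ≈ 0.1250.
C₀ = D/Vd = 330/30 ≈ 11.000 mcg/mL.
Before the 4th dose, 3 doses have been given. Superposition: Cmin = C₀·(f + f² + … + f^3).
≈ 11.000 × (0.1250 + 0.0156 + 0.0020) ≈ 11.000 × 0.1426 ≈ 1.569 mcg/mL.

1.6 mcg/mL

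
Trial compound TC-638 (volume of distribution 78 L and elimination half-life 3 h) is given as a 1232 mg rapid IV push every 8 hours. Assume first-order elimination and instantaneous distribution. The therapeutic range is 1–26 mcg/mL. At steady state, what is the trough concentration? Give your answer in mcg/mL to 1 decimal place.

Over one 8-h interval, 8/3 ≈ 2.6667 half-lives elapse, leaving f ≈ 0.1575 of each dose.
Single-dose peak C₀ = D/Vd = 1232/78 ≈ 15.795 mcg/mL.
Steady-state trough Cmin,ss = C₀·f/(1−f) ≈ 15.795 × 0.1575/0.8425 ≈ 2.953 mcg/mL.
Trough 3.0 mcg/mL vs MEC 1 mcg/mL: adequate.

3.0 mcg/mL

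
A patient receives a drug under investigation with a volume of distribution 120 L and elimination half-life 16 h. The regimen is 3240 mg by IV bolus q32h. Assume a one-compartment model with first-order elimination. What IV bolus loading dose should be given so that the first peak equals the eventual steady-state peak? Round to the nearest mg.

f = (1/2)^(32/16) ≈ 0.250000; accumulation ratio R = 1/(1−f) ≈ 1.33333.
Loading dose to hit Cmax,ss on first dose: D_load = D_maint·R ≈ 3240 × 1.33333 ≈ 4319.99 mg.

4320 mg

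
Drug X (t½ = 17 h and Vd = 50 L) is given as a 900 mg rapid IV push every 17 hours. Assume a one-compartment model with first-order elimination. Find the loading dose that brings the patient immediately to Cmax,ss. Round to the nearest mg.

1800 mg

f = (1/2)^(17/17) ≈ 0.500000; accumulation ratio R = 1/(1−f) ≈ 2.00000.
Loading dose to hit Cmax,ss on first dose: D_load = D_maint·R ≈ 900 × 2.00000 ≈ 1800.00 mg.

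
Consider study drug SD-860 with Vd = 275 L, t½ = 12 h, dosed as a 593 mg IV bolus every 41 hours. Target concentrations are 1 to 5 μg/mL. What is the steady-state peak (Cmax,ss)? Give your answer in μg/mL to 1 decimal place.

τ/t½ = 41/12 ≈ 3.4167, so fraction remaining f = (1/2)^(41/12) ≈ 0.0936.
At steady state, accumulation factor R = 1/(1 − e^(−kτ)) ≈ 1.1033.
Single-dose peak C₀ = D/Vd = 593/275 ≈ 2.156 μg/mL.
Steady-state peak Cmax,ss = C₀·R ≈ 2.156 × 1.1033 ≈ 2.379 μg/mL.
Peak 2.4 μg/mL vs MTC 5 μg/mL: below toxic threshold.

2.4 μg/mL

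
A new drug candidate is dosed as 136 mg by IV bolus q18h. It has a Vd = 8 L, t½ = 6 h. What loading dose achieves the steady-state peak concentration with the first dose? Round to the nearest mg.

155 mg

f = (1/2)^(18/6) ≈ 0.125000; accumulation ratio R = 1/(1−f) ≈ 1.14286.
Loading dose to hit Cmax,ss on first dose: D_load = D_maint·R ≈ 136 × 1.14286 ≈ 155.43 mg.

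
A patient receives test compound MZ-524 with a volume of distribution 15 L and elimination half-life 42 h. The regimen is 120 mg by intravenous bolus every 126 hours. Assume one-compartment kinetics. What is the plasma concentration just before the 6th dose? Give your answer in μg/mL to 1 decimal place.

1.1 μg/mL

f = (1/2)^(τ/t½) = (1/2)^(126/42) ≈ 0.1250.
C₀ = D/Vd = 120/15 ≈ 8.000 μg/mL.
Before the 6th dose, 5 doses have been given. Superposition: Cmin = C₀·(f + f² + … + f^5).
≈ 8.000 × (0.1250 + 0.0156 + 0.0020 + 0.0002 + 0.0000) ≈ 8.000 × 0.1428 ≈ 1.142 μg/mL.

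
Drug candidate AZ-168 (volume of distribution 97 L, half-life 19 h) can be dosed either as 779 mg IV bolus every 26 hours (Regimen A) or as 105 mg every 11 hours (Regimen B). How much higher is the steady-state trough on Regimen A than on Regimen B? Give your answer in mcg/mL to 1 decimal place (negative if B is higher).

2.9 mcg/mL

Regimen A: f = (1/2)^(26/19) ≈ 0.3873; Cmin,ss = (779/97)·f/(1−f) ≈ 5.077 mcg/mL.
Regimen B: f = (1/2)^(11/19) ≈ 0.6695; Cmin,ss = (105/97)·f/(1−f) ≈ 2.193 mcg/mL.
Difference ≈ 5.077 − 2.193 ≈ 2.884 mcg/mL.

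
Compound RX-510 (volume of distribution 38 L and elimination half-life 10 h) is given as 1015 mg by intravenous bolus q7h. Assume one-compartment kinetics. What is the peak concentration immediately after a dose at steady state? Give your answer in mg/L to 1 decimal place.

69.5 mg/L

Over one 7-h interval, 7/10 ≈ 0.7 half-lives elapse, leaving f ≈ 0.6156 of each dose.
Accumulation ratio R = 1/(1 − f) ≈ 1/0.3844 ≈ 2.6015.
Each bolus raises the concentration by D/Vd = 1015/38 ≈ 26.711 mg/L.
Steady-state peak Cmax,ss = C₀·R ≈ 26.711 × 2.6015 ≈ 69.489 mg/L.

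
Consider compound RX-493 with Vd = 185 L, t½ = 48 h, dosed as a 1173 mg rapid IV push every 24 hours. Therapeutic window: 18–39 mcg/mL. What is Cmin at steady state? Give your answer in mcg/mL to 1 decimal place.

15.3 mcg/mL

Over one 24-h interval, 24/48 ≈ 0.5 half-lives elapse, leaving f ≈ 0.7071 of each dose.
At steady state, accumulation factor R = 1/(1 − e^(−kτ)) ≈ 3.4141.
Single-dose peak C₀ = D/Vd = 1173/185 ≈ 6.341 mcg/mL.
Cmax,ss = C₀/(1 − f) ≈ 6.341/0.2929 ≈ 21.649 mcg/mL.
One interval later, Cmin,ss = Cmax,ss·e^(−kτ) ≈ 21.649 × 0.7071 ≈ 15.308 mcg/mL.
Trough 15.3 mcg/mL vs MEC 18 mcg/mL: subtherapeutic.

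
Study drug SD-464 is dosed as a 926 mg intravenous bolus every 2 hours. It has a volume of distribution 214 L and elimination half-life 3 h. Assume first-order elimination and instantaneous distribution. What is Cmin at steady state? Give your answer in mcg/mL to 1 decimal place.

7.4 mcg/mL

Over one 2-h interval, 2/3 ≈ 0.66667 half-lives elapse, leaving f ≈ 0.6300 of each dose.
Accumulation ratio R = 1/(1 − f) ≈ 1/0.3700 ≈ 2.7027.
Single-dose peak C₀ = D/Vd = 926/214 ≈ 4.327 mcg/mL.
Cmax,ss = C₀/(1 − f) ≈ 4.327/0.3700 ≈ 11.695 mcg/mL.
Steady-state trough Cmin,ss = Cmax,ss·f ≈ 11.695 × 0.6300 ≈ 7.368 mcg/mL.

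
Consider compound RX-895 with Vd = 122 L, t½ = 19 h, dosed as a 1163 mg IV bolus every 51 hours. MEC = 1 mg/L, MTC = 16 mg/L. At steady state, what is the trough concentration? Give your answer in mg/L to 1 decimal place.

1.8 mg/L

k = ln2/t½ = ln2/19 ≈ 0.036481 h⁻¹; fraction remaining f = e^(−kτ) = e^(−0.036481×51) ≈ 0.1556.
Accumulation ratio R = 1/(1 − f) ≈ 1/0.8444 ≈ 1.1843.
Each bolus raises the concentration by D/Vd = 1163/122 ≈ 9.533 mg/L.
Steady-state peak Cmax,ss = C₀·R ≈ 9.533 × 1.1843 ≈ 11.290 mg/L.
One interval later, Cmin,ss = Cmax,ss·e^(−kτ) ≈ 11.290 × 0.1556 ≈ 1.757 mg/L.
Trough 1.8 mg/L vs MEC 1 mg/L: adequate.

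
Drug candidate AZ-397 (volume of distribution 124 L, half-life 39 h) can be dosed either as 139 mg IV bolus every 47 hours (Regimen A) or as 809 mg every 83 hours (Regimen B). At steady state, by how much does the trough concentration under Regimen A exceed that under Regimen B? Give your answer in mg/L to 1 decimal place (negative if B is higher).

-1.1 mg/L

Regimen A: f = (1/2)^(47/39) ≈ 0.4337; Cmin,ss = (139/124)·f/(1−f) ≈ 0.858 mg/L.
Regimen B: f = (1/2)^(83/39) ≈ 0.2287; Cmin,ss = (809/124)·f/(1−f) ≈ 1.935 mg/L.
Difference ≈ 0.858 − 1.935 ≈ -1.077 mg/L.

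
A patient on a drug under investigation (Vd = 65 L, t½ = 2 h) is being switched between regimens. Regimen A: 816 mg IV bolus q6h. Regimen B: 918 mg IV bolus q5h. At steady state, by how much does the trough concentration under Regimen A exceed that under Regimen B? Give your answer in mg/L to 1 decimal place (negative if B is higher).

-1.2 mg/L

Regimen A: f = (1/2)^(6/2) ≈ 0.1250; Cmin,ss = (816/65)·f/(1−f) ≈ 1.793 mg/L.
Regimen B: f = (1/2)^(5/2) ≈ 0.1768; Cmin,ss = (918/65)·f/(1−f) ≈ 3.033 mg/L.
Difference ≈ 1.793 − 3.033 ≈ -1.240 mg/L.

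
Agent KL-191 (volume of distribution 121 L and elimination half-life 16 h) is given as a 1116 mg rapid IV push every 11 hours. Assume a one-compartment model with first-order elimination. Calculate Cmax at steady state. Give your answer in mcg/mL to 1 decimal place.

24.3 mcg/mL

k = ln2/t½ = ln2/16 ≈ 0.043322 h⁻¹; fraction remaining f = e^(−kτ) = e^(−0.043322×11) ≈ 0.6209.
At steady state, accumulation factor R = 1/(1 − e^(−kτ)) ≈ 2.6378.
Single-dose peak C₀ = D/Vd = 1116/121 ≈ 9.223 mcg/mL.
Steady-state peak Cmax,ss = C₀·R ≈ 9.223 × 2.6378 ≈ 24.328 mcg/mL.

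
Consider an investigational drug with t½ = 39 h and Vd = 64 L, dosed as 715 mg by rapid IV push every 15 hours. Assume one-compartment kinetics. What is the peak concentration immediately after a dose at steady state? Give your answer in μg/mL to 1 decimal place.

Over one 15-h interval, 15/39 ≈ 0.38462 half-lives elapse, leaving f ≈ 0.7660 of each dose.
Accumulation ratio R = 1/(1 − f) ≈ 1/0.2340 ≈ 4.2735.
Each bolus raises the concentration by D/Vd = 715/64 ≈ 11.172 μg/mL.
Steady-state peak Cmax,ss = C₀·R ≈ 11.172 × 4.2735 ≈ 47.744 μg/mL.

47.7 μg/mL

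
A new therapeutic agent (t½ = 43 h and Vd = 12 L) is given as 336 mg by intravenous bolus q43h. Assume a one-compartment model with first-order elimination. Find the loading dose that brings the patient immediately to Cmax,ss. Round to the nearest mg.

f = (1/2)^(43/43) ≈ 0.500000; accumulation ratio R = 1/(1−f) ≈ 2.00000.
Loading dose to hit Cmax,ss on first dose: D_load = D_maint·R ≈ 336 × 2.00000 ≈ 672.00 mg.

672 mg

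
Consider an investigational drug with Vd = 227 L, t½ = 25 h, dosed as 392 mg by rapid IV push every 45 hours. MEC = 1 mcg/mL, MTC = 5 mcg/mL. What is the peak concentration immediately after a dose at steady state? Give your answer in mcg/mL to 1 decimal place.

τ/t½ = 45/25 ≈ 1.8, so fraction remaining f = (1/2)^(45/25) ≈ 0.2872.
At steady state, accumulation factor R = 1/(1 − e^(−kτ)) ≈ 1.4029.
Single-dose peak C₀ = D/Vd = 392/227 ≈ 1.727 mcg/mL.
Cmax,ss = C₀/(1 − f) ≈ 1.727/0.7128 ≈ 2.423 mcg/mL.
Peak 2.4 mcg/mL vs MTC 5 mcg/mL: below toxic threshold.

2.4 mcg/mL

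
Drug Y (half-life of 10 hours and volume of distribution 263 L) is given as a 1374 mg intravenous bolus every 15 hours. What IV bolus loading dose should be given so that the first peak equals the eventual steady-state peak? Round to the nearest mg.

2125 mg

f = (1/2)^(15/10) ≈ 0.353553; accumulation ratio R = 1/(1−f) ≈ 1.54692.
Loading dose to hit Cmax,ss on first dose: D_load = D_maint·R ≈ 1374 × 1.54692 ≈ 2125.47 mg.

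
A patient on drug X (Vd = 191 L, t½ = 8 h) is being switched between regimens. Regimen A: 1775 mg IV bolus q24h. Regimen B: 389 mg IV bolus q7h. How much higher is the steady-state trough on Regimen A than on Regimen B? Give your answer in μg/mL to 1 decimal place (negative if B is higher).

-1.1 μg/mL

Regimen A: f = (1/2)^(24/8) ≈ 0.1250; Cmin,ss = (1775/191)·f/(1−f) ≈ 1.328 μg/mL.
Regimen B: f = (1/2)^(7/8) ≈ 0.5453; Cmin,ss = (389/191)·f/(1−f) ≈ 2.442 μg/mL.
Difference ≈ 1.328 − 2.442 ≈ -1.114 μg/mL.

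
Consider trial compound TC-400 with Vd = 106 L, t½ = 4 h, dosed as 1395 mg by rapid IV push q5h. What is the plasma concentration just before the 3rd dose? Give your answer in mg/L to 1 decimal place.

f = (1/2)^(τ/t½) = (1/2)^(5/4) ≈ 0.4204.
C₀ = D/Vd = 1395/106 ≈ 13.160 mg/L.
Before the 3rd dose, 2 doses have been given. Superposition: Cmin = C₀·(f + f²).
≈ 13.160 × (0.4204 + 0.1767) ≈ 13.160 × 0.5971 ≈ 7.858 mg/L.

7.9 mg/L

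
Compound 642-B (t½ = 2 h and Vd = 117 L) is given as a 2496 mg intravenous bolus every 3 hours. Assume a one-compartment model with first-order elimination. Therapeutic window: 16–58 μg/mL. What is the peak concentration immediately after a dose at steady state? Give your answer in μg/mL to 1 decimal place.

33.0 μg/mL

τ/t½ = 3/2 ≈ 1.5, so fraction remaining f = (1/2)^(3/2) ≈ 0.3536.
Accumulation ratio R = 1/(1 − f) ≈ 1/0.6464 ≈ 1.5470.
Each bolus raises the concentration by D/Vd = 2496/117 ≈ 21.333 μg/mL.
Steady-state peak Cmax,ss = C₀·R ≈ 21.333 × 1.5470 ≈ 33.002 μg/mL.
Peak 33.0 μg/mL vs MTC 58 μg/mL: below toxic threshold.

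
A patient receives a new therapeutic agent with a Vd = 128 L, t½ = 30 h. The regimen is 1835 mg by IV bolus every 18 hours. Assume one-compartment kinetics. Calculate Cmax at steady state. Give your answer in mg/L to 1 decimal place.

Over one 18-h interval, 18/30 ≈ 0.6 half-lives elapse, leaving f ≈ 0.6598 of each dose.
Accumulation ratio R = 1/(1 − f) ≈ 1/0.3402 ≈ 2.9394.
Single-dose peak C₀ = D/Vd = 1835/128 ≈ 14.336 mg/L.
Cmax,ss = C₀/(1 − f) ≈ 14.336/0.3402 ≈ 42.140 mg/L.

42.1 mg/L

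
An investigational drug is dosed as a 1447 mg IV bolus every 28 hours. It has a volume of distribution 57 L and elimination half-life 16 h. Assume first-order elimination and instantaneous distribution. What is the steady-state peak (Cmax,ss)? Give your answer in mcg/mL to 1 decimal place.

Over one 28-h interval, 28/16 ≈ 1.75 half-lives elapse, leaving f ≈ 0.2973 of each dose.
At steady state, accumulation factor R = 1/(1 − e^(−kτ)) ≈ 1.4231.
Single-dose peak C₀ = D/Vd = 1447/57 ≈ 25.386 mcg/mL.
Cmax,ss = C₀/(1 − f) ≈ 25.386/0.7027 ≈ 36.126 mcg/mL.

36.1 mcg/mL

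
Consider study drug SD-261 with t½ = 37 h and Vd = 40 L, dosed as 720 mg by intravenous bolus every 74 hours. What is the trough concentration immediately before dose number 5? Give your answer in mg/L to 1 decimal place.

f = (1/2)^(τ/t½) = (1/2)^(74/37) ≈ 0.2500.
C₀ = D/Vd = 720/40 ≈ 18.000 mg/L.
Before the 5th dose, 4 doses have been given. Superposition: Cmin = C₀·(f + f² + … + f^4).
≈ 18.000 × (0.2500 + 0.0625 + 0.0156 + 0.0039) ≈ 18.000 × 0.3320 ≈ 5.976 mg/L.

6.0 mg/L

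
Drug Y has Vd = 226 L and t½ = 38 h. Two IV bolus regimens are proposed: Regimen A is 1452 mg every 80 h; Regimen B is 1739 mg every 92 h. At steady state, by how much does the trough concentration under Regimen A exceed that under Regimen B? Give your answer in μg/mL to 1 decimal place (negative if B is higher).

0.2 μg/mL

Regimen A: f = (1/2)^(80/38) ≈ 0.2324; Cmin,ss = (1452/226)·f/(1−f) ≈ 1.945 μg/mL.
Regimen B: f = (1/2)^(92/38) ≈ 0.1867; Cmin,ss = (1739/226)·f/(1−f) ≈ 1.766 μg/mL.
Difference ≈ 1.945 − 1.766 ≈ 0.179 μg/mL.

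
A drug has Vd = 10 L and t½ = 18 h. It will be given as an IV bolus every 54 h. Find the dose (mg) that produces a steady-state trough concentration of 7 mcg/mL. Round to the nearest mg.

τ/t½ = 54/18 ≈ 3, so f = (1/2)^(54/18) ≈ 0.125000.
Cmin,ss = (D/Vd)·f/(1−f), so D = Cmin,ss·Vd·(1−f)/f.
D = 7 × 10 × (1−f)/f ≈ 7 × 10 × 7.00000 ≈ 490.00 mg.

490 mg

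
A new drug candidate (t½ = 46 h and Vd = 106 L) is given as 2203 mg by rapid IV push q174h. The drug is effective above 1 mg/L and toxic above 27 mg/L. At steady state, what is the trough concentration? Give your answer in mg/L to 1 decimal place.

τ/t½ = 174/46 ≈ 3.7826, so fraction remaining f = (1/2)^(174/46) ≈ 0.0727.
Single-dose peak C₀ = D/Vd = 2203/106 ≈ 20.783 mg/L.
Steady-state trough Cmin,ss = C₀·f/(1−f) ≈ 20.783 × 0.0727/0.9273 ≈ 1.629 mg/L.
Trough 1.6 mg/L vs MEC 1 mg/L: adequate.

1.6 mg/L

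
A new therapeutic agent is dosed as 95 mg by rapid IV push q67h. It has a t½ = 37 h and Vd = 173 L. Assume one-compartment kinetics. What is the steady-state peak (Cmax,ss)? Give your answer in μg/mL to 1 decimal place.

τ/t½ = 67/37 ≈ 1.8108, so fraction remaining f = (1/2)^(67/37) ≈ 0.2850.
At steady state, accumulation factor R = 1/(1 − e^(−kτ)) ≈ 1.3986.
Each bolus raises the concentration by D/Vd = 95/173 ≈ 0.549 μg/mL.
Cmax,ss = C₀/(1 − f) ≈ 0.549/0.7150 ≈ 0.768 μg/mL.

0.8 μg/mL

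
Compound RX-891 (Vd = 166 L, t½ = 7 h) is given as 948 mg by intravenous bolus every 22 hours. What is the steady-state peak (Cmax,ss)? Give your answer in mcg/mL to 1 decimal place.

6.4 mcg/mL

τ/t½ = 22/7 ≈ 3.1429, so fraction remaining f = (1/2)^(22/7) ≈ 0.1132.
At steady state, accumulation factor R = 1/(1 − e^(−kτ)) ≈ 1.1276.
Each bolus raises the concentration by D/Vd = 948/166 ≈ 5.711 mcg/mL.
Steady-state peak Cmax,ss = C₀·R ≈ 5.711 × 1.1276 ≈ 6.440 mcg/mL.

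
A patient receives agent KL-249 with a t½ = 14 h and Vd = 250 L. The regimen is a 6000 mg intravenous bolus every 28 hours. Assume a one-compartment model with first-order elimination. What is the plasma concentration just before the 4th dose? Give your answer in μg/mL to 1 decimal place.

7.9 μg/mL

f = (1/2)^(τ/t½) = (1/2)^(28/14) ≈ 0.2500.
C₀ = D/Vd = 6000/250 ≈ 24.000 μg/mL.
Before the 4th dose, 3 doses have been given. Superposition: Cmin = C₀·(f + f² + … + f^3).
≈ 24.000 × (0.2500 + 0.0625 + 0.0156) ≈ 24.000 × 0.3281 ≈ 7.874 μg/mL.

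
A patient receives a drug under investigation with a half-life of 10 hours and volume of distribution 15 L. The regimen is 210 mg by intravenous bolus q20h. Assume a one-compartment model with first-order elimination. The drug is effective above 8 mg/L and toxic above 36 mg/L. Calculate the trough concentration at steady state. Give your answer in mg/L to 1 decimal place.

τ = 20 h = 2 half-lives, so f = (1/2)^2 = 0.25.
At steady state, R = 1/(1 − 0.25) = 4/3.
Single-dose peak C₀ = D/Vd = 210/15 = 14 mg/L.
Steady-state peak Cmax,ss = C₀·R = 14 × 4/3 ≈ 18.667 mg/L.
Steady-state trough Cmin,ss = Cmax,ss·f ≈ 18.667 × 0.25 ≈ 4.667 mg/L.
Trough 4.7 mg/L vs MEC 8 mg/L: subtherapeutic.

4.7 mg/L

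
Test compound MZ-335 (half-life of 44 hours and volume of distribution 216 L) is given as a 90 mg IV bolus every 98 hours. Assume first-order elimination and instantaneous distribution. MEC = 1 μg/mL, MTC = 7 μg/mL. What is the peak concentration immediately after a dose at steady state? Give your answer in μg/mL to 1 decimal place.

τ/t½ = 98/44 ≈ 2.2273, so fraction remaining f = (1/2)^(98/44) ≈ 0.2136.
At steady state, accumulation factor R = 1/(1 − e^(−kτ)) ≈ 1.2716.
Each bolus raises the concentration by D/Vd = 90/216 ≈ 0.417 μg/mL.
Steady-state peak Cmax,ss = C₀·R ≈ 0.417 × 1.2716 ≈ 0.530 μg/mL.
Peak 0.5 μg/mL vs MTC 7 μg/mL: below toxic threshold.

0.5 μg/mL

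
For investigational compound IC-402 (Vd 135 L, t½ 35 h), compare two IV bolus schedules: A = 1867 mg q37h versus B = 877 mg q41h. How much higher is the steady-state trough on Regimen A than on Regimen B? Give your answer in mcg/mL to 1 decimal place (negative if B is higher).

Regimen A: f = (1/2)^(37/35) ≈ 0.4806; Cmin,ss = (1867/135)·f/(1−f) ≈ 12.797 mcg/mL.
Regimen B: f = (1/2)^(41/35) ≈ 0.4440; Cmin,ss = (877/135)·f/(1−f) ≈ 5.188 mcg/mL.
Difference ≈ 12.797 − 5.188 ≈ 7.609 mcg/mL.

7.6 mcg/mL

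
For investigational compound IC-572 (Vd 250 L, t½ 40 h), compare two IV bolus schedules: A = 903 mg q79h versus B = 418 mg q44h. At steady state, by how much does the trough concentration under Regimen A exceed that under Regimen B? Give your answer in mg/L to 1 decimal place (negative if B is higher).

Regimen A: f = (1/2)^(79/40) ≈ 0.2544; Cmin,ss = (903/250)·f/(1−f) ≈ 1.232 mg/L.
Regimen B: f = (1/2)^(44/40) ≈ 0.4665; Cmin,ss = (418/250)·f/(1−f) ≈ 1.462 mg/L.
Difference ≈ 1.232 − 1.462 ≈ -0.230 mg/L.

-0.2 mg/L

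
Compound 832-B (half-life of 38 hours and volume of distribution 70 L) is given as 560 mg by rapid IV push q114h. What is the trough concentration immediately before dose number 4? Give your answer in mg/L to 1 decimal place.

f = (1/2)^(τ/t½) = (1/2)^(114/38) ≈ 0.1250.
C₀ = D/Vd = 560/70 ≈ 8.000 mg/L.
Before the 4th dose, 3 doses have been given. Superposition: Cmin = C₀·(f + f² + … + f^3).
≈ 8.000 × (0.1250 + 0.0156 + 0.0020) ≈ 8.000 × 0.1426 ≈ 1.141 mg/L.

1.1 mg/L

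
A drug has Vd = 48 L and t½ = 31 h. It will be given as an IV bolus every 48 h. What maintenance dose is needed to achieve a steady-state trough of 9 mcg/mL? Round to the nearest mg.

832 mg

τ/t½ = 48/31 ≈ 1.5484, so f = (1/2)^(48/31) ≈ 0.341892.
Cmin,ss = (D/Vd)·f/(1−f), so D = Cmin,ss·Vd·(1−f)/f.
D = 9 × 48 × (1−f)/f ≈ 9 × 48 × 1.92490 ≈ 831.56 mg.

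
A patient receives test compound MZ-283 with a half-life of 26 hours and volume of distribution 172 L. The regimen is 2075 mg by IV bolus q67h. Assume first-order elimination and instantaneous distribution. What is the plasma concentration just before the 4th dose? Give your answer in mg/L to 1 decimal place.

2.4 mg/L

f = (1/2)^(τ/t½) = (1/2)^(67/26) ≈ 0.1676.
C₀ = D/Vd = 2075/172 ≈ 12.064 mg/L.
Before the 4th dose, 3 doses have been given. Superposition: Cmin = C₀·(f + f² + … + f^3).
≈ 12.064 × (0.1676 + 0.0281 + 0.0047) ≈ 12.064 × 0.2004 ≈ 2.418 mg/L.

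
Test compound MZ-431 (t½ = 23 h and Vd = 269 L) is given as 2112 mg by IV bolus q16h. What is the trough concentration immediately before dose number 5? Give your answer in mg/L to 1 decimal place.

10.8 mg/L

f = (1/2)^(τ/t½) = (1/2)^(16/23) ≈ 0.6174.
C₀ = D/Vd = 2112/269 ≈ 7.851 mg/L.
Before the 5th dose, 4 doses have been given. Superposition: Cmin = C₀·(f + f² + … + f^4).
≈ 7.851 × (0.6174 + 0.3812 + 0.2353 + 0.1453) ≈ 7.851 × 1.3792 ≈ 10.828 mg/L.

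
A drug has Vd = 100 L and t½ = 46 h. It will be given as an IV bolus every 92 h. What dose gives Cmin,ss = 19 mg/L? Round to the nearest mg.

τ/t½ = 92/46 ≈ 2, so f = (1/2)^(92/46) ≈ 0.250000.
Cmin,ss = (D/Vd)·f/(1−f), so D = Cmin,ss·Vd·(1−f)/f.
D = 19 × 100 × (1−f)/f ≈ 19 × 100 × 3.00000 ≈ 5700.00 mg.

5700 mg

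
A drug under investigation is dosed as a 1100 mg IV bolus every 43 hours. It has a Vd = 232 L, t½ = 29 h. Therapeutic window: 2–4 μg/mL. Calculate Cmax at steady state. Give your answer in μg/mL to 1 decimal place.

τ/t½ = 43/29 ≈ 1.4828, so fraction remaining f = (1/2)^(43/29) ≈ 0.3578.
Accumulation ratio R = 1/(1 − f) ≈ 1/0.6422 ≈ 1.5571.
Single-dose peak C₀ = D/Vd = 1100/232 ≈ 4.741 μg/mL.
Cmax,ss = C₀/(1 − f) ≈ 4.741/0.6422 ≈ 7.382 μg/mL.
Peak 7.4 μg/mL vs MTC 4 μg/mL: exceeds toxic threshold.

7.4 μg/mL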